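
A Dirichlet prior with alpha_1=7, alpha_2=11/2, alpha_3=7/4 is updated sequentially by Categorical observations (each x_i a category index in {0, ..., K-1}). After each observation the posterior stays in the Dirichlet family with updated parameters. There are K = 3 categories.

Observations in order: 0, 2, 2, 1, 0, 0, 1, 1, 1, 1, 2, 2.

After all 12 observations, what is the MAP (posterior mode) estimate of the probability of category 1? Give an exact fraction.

38/93

obs 1: x=0 → posterior Dirichlet(8, 11/2, 7/4)
obs 2: x=2 → posterior Dirichlet(8, 11/2, 11/4)
obs 3: x=2 → posterior Dirichlet(8, 11/2, 15/4)
obs 4: x=1 → posterior Dirichlet(8, 13/2, 15/4)
obs 5: x=0 → posterior Dirichlet(9, 13/2, 15/4)
obs 6: x=0 → posterior Dirichlet(10, 13/2, 15/4)
obs 7: x=1 → posterior Dirichlet(10, 15/2, 15/4)
obs 8: x=1 → posterior Dirichlet(10, 17/2, 15/4)
obs 9: x=1 → posterior Dirichlet(10, 19/2, 15/4)
obs 10: x=1 → posterior Dirichlet(10, 21/2, 15/4)
obs 11: x=2 → posterior Dirichlet(10, 21/2, 19/4)
obs 12: x=2 → posterior Dirichlet(10, 21/2, 23/4)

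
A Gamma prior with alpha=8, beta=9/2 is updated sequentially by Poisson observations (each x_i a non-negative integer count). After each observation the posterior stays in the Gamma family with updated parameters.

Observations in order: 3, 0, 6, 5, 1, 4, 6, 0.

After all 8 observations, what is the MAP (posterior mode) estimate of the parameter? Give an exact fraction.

obs 1: x=3 → posterior Gamma(11, 11/2)
obs 2: x=0 → posterior Gamma(11, 13/2)
obs 3: x=6 → posterior Gamma(17, 15/2)
obs 4: x=5 → posterior Gamma(22, 17/2)
obs 5: x=1 → posterior Gamma(23, 19/2)
obs 6: x=4 → posterior Gamma(27, 21/2)
obs 7: x=6 → posterior Gamma(33, 23/2)
obs 8: x=0 → posterior Gamma(33, 25/2)

64/25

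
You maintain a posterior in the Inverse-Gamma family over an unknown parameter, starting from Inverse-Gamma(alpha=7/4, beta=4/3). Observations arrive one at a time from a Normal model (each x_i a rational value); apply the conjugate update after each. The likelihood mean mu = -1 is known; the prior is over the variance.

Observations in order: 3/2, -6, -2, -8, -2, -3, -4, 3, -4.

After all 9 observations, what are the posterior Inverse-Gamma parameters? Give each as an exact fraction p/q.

obs 1: x=3/2 → posterior Inverse-Gamma(9/4, 107/24)
obs 2: x=-6 → posterior Inverse-Gamma(11/4, 407/24)
obs 3: x=-2 → posterior Inverse-Gamma(13/4, 419/24)
obs 4: x=-8 → posterior Inverse-Gamma(15/4, 1007/24)
obs 5: x=-2 → posterior Inverse-Gamma(17/4, 1019/24)
obs 6: x=-3 → posterior Inverse-Gamma(19/4, 1067/24)
obs 7: x=-4 → posterior Inverse-Gamma(21/4, 1175/24)
obs 8: x=3 → posterior Inverse-Gamma(23/4, 1367/24)
obs 9: x=-4 → posterior Inverse-Gamma(25/4, 1475/24)

alpha=25/4, beta=1475/24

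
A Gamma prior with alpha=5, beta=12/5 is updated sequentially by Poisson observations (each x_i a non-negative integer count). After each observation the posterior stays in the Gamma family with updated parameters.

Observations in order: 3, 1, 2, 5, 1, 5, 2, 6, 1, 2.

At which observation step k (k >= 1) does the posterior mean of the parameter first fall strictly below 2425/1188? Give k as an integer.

obs 1: x=3 → posterior Gamma(8, 17/5)
obs 2: x=1 → posterior Gamma(9, 22/5)
obs 3: x=2 → posterior Gamma(11, 27/5)
obs 4: x=5 → posterior Gamma(16, 32/5)
obs 5: x=1 → posterior Gamma(17, 37/5)
obs 6: x=5 → posterior Gamma(22, 42/5)
obs 7: x=2 → posterior Gamma(24, 47/5)
obs 8: x=6 → posterior Gamma(30, 52/5)
obs 9: x=1 → posterior Gamma(31, 57/5)
obs 10: x=2 → posterior Gamma(33, 62/5)

k = 3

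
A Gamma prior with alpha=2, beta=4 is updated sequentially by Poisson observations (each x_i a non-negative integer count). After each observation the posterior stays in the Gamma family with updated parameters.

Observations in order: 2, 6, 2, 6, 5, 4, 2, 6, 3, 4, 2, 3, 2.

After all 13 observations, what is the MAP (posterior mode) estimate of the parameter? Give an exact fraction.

48/17

obs 1: x=2 → posterior Gamma(4, 5)
obs 2: x=6 → posterior Gamma(10, 6)
obs 3: x=2 → posterior Gamma(12, 7)
obs 4: x=6 → posterior Gamma(18, 8)
obs 5: x=5 → posterior Gamma(23, 9)
obs 6: x=4 → posterior Gamma(27, 10)
obs 7: x=2 → posterior Gamma(29, 11)
obs 8: x=6 → posterior Gamma(35, 12)
obs 9: x=3 → posterior Gamma(38, 13)
obs 10: x=4 → posterior Gamma(42, 14)
obs 11: x=2 → posterior Gamma(44, 15)
obs 12: x=3 → posterior Gamma(47, 16)
obs 13: x=2 → posterior Gamma(49, 17)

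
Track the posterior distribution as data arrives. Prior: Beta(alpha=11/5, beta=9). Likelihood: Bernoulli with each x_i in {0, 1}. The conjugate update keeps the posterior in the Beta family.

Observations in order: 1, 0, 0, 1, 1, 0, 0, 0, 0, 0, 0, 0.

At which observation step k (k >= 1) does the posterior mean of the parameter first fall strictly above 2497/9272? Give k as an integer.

k = 4

obs 1: x=1 → posterior Beta(16/5, 9)
obs 2: x=0 → posterior Beta(16/5, 10)
obs 3: x=0 → posterior Beta(16/5, 11)
obs 4: x=1 → posterior Beta(21/5, 11)
obs 5: x=1 → posterior Beta(26/5, 11)
obs 6: x=0 → posterior Beta(26/5, 12)
obs 7: x=0 → posterior Beta(26/5, 13)
obs 8: x=0 → posterior Beta(26/5, 14)
obs 9: x=0 → posterior Beta(26/5, 15)
obs 10: x=0 → posterior Beta(26/5, 16)
obs 11: x=0 → posterior Beta(26/5, 17)
obs 12: x=0 → posterior Beta(26/5, 18)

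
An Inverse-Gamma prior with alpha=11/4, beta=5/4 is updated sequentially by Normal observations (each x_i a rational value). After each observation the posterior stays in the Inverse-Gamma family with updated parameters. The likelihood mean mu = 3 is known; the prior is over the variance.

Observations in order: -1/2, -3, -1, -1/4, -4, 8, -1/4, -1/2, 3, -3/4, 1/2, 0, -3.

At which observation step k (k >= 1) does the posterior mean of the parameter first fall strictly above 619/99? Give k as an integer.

obs 1: x=-1/2 → posterior Inverse-Gamma(13/4, 59/8)
obs 2: x=-3 → posterior Inverse-Gamma(15/4, 203/8)
obs 3: x=-1 → posterior Inverse-Gamma(17/4, 267/8)
obs 4: x=-1/4 → posterior Inverse-Gamma(19/4, 1237/32)
obs 5: x=-4 → posterior Inverse-Gamma(21/4, 2021/32)
obs 6: x=8 → posterior Inverse-Gamma(23/4, 2421/32)
obs 7: x=-1/4 → posterior Inverse-Gamma(25/4, 1295/16)
obs 8: x=-1/2 → posterior Inverse-Gamma(27/4, 1393/16)
obs 9: x=3 → posterior Inverse-Gamma(29/4, 1393/16)
obs 10: x=-3/4 → posterior Inverse-Gamma(31/4, 3011/32)
obs 11: x=1/2 → posterior Inverse-Gamma(33/4, 3111/32)
obs 12: x=0 → posterior Inverse-Gamma(35/4, 3255/32)
obs 13: x=-3 → posterior Inverse-Gamma(37/4, 3831/32)

k = 2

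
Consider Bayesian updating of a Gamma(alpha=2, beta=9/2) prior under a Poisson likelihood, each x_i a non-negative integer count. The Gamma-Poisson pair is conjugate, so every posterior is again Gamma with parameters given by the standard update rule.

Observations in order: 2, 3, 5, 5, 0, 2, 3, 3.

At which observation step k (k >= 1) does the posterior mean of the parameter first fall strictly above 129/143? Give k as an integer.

k = 2

obs 1: x=2 → posterior Gamma(4, 11/2)
obs 2: x=3 → posterior Gamma(7, 13/2)
obs 3: x=5 → posterior Gamma(12, 15/2)
obs 4: x=5 → posterior Gamma(17, 17/2)
obs 5: x=0 → posterior Gamma(17, 19/2)
obs 6: x=2 → posterior Gamma(19, 21/2)
obs 7: x=3 → posterior Gamma(22, 23/2)
obs 8: x=3 → posterior Gamma(25, 25/2)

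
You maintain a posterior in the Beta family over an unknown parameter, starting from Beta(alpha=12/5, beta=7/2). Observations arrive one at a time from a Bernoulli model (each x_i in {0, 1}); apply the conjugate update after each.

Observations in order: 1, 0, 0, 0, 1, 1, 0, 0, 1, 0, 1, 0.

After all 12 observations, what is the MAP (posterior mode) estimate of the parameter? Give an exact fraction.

obs 1: x=1 → posterior Beta(17/5, 7/2)
obs 2: x=0 → posterior Beta(17/5, 9/2)
obs 3: x=0 → posterior Beta(17/5, 11/2)
obs 4: x=0 → posterior Beta(17/5, 13/2)
obs 5: x=1 → posterior Beta(22/5, 13/2)
obs 6: x=1 → posterior Beta(27/5, 13/2)
obs 7: x=0 → posterior Beta(27/5, 15/2)
obs 8: x=0 → posterior Beta(27/5, 17/2)
obs 9: x=1 → posterior Beta(32/5, 17/2)
obs 10: x=0 → posterior Beta(32/5, 19/2)
obs 11: x=1 → posterior Beta(37/5, 19/2)
obs 12: x=0 → posterior Beta(37/5, 21/2)

64/159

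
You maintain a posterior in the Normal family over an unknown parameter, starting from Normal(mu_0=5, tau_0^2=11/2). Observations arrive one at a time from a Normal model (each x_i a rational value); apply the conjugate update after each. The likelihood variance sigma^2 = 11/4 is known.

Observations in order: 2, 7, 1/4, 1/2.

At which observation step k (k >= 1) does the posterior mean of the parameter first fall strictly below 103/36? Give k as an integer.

obs 1: x=2 → posterior Normal(3, 11/6)
obs 2: x=7 → posterior Normal(23/5, 11/10)
obs 3: x=1/4 → posterior Normal(47/14, 11/14)
obs 4: x=1/2 → posterior Normal(49/18, 11/18)

k = 4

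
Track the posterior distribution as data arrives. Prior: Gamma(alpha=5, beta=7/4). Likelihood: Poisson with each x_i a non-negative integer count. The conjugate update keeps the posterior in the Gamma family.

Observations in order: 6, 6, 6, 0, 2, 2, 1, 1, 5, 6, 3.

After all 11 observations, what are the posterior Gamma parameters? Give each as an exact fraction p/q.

obs 1: x=6 → posterior Gamma(11, 11/4)
obs 2: x=6 → posterior Gamma(17, 15/4)
obs 3: x=6 → posterior Gamma(23, 19/4)
obs 4: x=0 → posterior Gamma(23, 23/4)
obs 5: x=2 → posterior Gamma(25, 27/4)
obs 6: x=2 → posterior Gamma(27, 31/4)
obs 7: x=1 → posterior Gamma(28, 35/4)
obs 8: x=1 → posterior Gamma(29, 39/4)
obs 9: x=5 → posterior Gamma(34, 43/4)
obs 10: x=6 → posterior Gamma(40, 47/4)
obs 11: x=3 → posterior Gamma(43, 51/4)

alpha=43, beta=51/4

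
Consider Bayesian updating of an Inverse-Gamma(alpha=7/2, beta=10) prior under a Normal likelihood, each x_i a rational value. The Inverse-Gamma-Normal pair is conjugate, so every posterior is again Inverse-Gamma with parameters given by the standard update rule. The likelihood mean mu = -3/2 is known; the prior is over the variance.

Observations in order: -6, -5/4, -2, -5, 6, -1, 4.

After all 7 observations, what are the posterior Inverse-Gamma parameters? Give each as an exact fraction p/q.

alpha=7, beta=2233/32

obs 1: x=-6 → posterior Inverse-Gamma(4, 161/8)
obs 2: x=-5/4 → posterior Inverse-Gamma(9/2, 645/32)
obs 3: x=-2 → posterior Inverse-Gamma(5, 649/32)
obs 4: x=-5 → posterior Inverse-Gamma(11/2, 845/32)
obs 5: x=6 → posterior Inverse-Gamma(6, 1745/32)
obs 6: x=-1 → posterior Inverse-Gamma(13/2, 1749/32)
obs 7: x=4 → posterior Inverse-Gamma(7, 2233/32)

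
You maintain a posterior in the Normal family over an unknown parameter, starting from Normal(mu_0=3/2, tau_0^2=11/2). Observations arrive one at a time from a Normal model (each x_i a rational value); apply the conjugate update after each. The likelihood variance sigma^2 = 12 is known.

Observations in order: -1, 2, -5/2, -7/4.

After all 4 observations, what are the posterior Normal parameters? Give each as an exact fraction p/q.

obs 1: x=-1 → posterior Normal(5/7, 132/35)
obs 2: x=2 → posterior Normal(47/46, 66/23)
obs 3: x=-5/2 → posterior Normal(13/38, 44/19)
obs 4: x=-7/4 → posterior Normal(1/272, 33/17)

mu_0=1/272, tau_0^2=33/17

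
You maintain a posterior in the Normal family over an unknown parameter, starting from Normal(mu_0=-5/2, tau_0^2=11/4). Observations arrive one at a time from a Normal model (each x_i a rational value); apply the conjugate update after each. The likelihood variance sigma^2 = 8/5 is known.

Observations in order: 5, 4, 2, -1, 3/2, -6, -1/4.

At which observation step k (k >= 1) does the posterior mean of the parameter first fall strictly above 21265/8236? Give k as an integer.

k = 2

obs 1: x=5 → posterior Normal(65/29, 88/87)
obs 2: x=4 → posterior Normal(415/142, 44/71)
obs 3: x=2 → posterior Normal(525/197, 88/197)
obs 4: x=-1 → posterior Normal(235/126, 22/63)
obs 5: x=3/2 → posterior Normal(1105/614, 88/307)
obs 6: x=-6 → posterior Normal(445/724, 44/181)
obs 7: x=-1/4 → posterior Normal(835/1668, 88/417)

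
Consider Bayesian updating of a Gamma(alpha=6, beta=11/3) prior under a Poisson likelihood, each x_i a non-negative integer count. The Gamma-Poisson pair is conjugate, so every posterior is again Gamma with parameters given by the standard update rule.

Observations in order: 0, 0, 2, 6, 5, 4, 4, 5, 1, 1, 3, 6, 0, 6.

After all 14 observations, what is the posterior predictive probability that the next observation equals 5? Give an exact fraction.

obs 1: x=0 → posterior Gamma(6, 14/3)
obs 2: x=0 → posterior Gamma(6, 17/3)
obs 3: x=2 → posterior Gamma(8, 20/3)
obs 4: x=6 → posterior Gamma(14, 23/3)
obs 5: x=5 → posterior Gamma(19, 26/3)
obs 6: x=4 → posterior Gamma(23, 29/3)
obs 7: x=4 → posterior Gamma(27, 32/3)
obs 8: x=5 → posterior Gamma(32, 35/3)
obs 9: x=1 → posterior Gamma(33, 38/3)
obs 10: x=1 → posterior Gamma(34, 41/3)
obs 11: x=3 → posterior Gamma(37, 44/3)
obs 12: x=6 → posterior Gamma(43, 47/3)
obs 13: x=0 → posterior Gamma(43, 50/3)
obs 14: x=6 → posterior Gamma(49, 53/3)

43930083794213166226161358132860820493487981131061378529674128429035667929673302187287460235/515178082484270659411719114549037215430564382761392975735126008163813062422586358350378696704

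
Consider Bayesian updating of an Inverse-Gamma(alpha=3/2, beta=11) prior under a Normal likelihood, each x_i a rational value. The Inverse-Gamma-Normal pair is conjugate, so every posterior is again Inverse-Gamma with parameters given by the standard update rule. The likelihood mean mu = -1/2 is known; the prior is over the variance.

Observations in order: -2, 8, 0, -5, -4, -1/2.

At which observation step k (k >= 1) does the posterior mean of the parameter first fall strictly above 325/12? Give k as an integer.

k = 2

obs 1: x=-2 → posterior Inverse-Gamma(2, 97/8)
obs 2: x=8 → posterior Inverse-Gamma(5/2, 193/4)
obs 3: x=0 → posterior Inverse-Gamma(3, 387/8)
obs 4: x=-5 → posterior Inverse-Gamma(7/2, 117/2)
obs 5: x=-4 → posterior Inverse-Gamma(4, 517/8)
obs 6: x=-1/2 → posterior Inverse-Gamma(9/2, 517/8)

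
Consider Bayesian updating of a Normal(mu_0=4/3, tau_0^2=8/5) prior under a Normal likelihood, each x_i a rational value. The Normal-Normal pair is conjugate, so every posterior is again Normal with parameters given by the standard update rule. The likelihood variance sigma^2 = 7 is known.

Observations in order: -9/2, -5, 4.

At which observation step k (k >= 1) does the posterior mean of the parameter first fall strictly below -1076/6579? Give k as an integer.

obs 1: x=-9/2 → posterior Normal(32/129, 56/43)
obs 2: x=-5 → posterior Normal(-88/153, 56/51)
obs 3: x=4 → posterior Normal(8/177, 56/59)

k = 2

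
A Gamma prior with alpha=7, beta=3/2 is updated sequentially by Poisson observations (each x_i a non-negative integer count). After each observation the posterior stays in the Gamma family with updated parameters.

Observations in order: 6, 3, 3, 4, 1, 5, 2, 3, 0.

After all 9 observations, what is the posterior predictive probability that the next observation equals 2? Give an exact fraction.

obs 1: x=6 → posterior Gamma(13, 5/2)
obs 2: x=3 → posterior Gamma(16, 7/2)
obs 3: x=3 → posterior Gamma(19, 9/2)
obs 4: x=4 → posterior Gamma(23, 11/2)
obs 5: x=1 → posterior Gamma(24, 13/2)
obs 6: x=5 → posterior Gamma(29, 15/2)
obs 7: x=2 → posterior Gamma(31, 17/2)
obs 8: x=3 → posterior Gamma(34, 19/2)
obs 9: x=0 → posterior Gamma(34, 21/2)

2147993575129152555611111446099750171603827852780/10524515126174167358877236351104092889324551536161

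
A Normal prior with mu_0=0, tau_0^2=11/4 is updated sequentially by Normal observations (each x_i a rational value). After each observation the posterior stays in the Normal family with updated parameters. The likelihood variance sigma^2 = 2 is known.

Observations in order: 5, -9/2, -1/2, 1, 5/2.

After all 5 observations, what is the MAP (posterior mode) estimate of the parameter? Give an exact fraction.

obs 1: x=5 → posterior Normal(55/19, 22/19)
obs 2: x=-9/2 → posterior Normal(11/60, 11/15)
obs 3: x=-1/2 → posterior Normal(0, 22/41)
obs 4: x=1 → posterior Normal(11/52, 11/26)
obs 5: x=5/2 → posterior Normal(11/18, 22/63)

11/18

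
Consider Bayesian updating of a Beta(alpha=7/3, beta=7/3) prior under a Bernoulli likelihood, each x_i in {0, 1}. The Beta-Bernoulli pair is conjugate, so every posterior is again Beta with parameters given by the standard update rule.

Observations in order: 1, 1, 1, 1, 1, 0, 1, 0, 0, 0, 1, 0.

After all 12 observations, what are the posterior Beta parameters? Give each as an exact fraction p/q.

obs 1: x=1 → posterior Beta(10/3, 7/3)
obs 2: x=1 → posterior Beta(13/3, 7/3)
obs 3: x=1 → posterior Beta(16/3, 7/3)
obs 4: x=1 → posterior Beta(19/3, 7/3)
obs 5: x=1 → posterior Beta(22/3, 7/3)
obs 6: x=0 → posterior Beta(22/3, 10/3)
obs 7: x=1 → posterior Beta(25/3, 10/3)
obs 8: x=0 → posterior Beta(25/3, 13/3)
obs 9: x=0 → posterior Beta(25/3, 16/3)
obs 10: x=0 → posterior Beta(25/3, 19/3)
obs 11: x=1 → posterior Beta(28/3, 19/3)
obs 12: x=0 → posterior Beta(28/3, 22/3)

alpha=28/3, beta=22/3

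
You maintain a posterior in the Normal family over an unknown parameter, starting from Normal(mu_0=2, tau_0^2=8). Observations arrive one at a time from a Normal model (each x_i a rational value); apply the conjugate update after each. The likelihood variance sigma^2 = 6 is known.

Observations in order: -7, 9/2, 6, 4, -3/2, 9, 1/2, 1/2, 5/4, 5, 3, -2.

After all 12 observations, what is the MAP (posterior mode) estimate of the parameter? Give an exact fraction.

33/17

obs 1: x=-7 → posterior Normal(-22/7, 24/7)
obs 2: x=9/2 → posterior Normal(-4/11, 24/11)
obs 3: x=6 → posterior Normal(4/3, 8/5)
obs 4: x=4 → posterior Normal(36/19, 24/19)
obs 5: x=-3/2 → posterior Normal(30/23, 24/23)
obs 6: x=9 → posterior Normal(22/9, 8/9)
obs 7: x=1/2 → posterior Normal(68/31, 24/31)
obs 8: x=1/2 → posterior Normal(2, 24/35)
obs 9: x=5/4 → posterior Normal(25/13, 8/13)
obs 10: x=5 → posterior Normal(95/43, 24/43)
obs 11: x=3 → posterior Normal(107/47, 24/47)
obs 12: x=-2 → posterior Normal(33/17, 8/17)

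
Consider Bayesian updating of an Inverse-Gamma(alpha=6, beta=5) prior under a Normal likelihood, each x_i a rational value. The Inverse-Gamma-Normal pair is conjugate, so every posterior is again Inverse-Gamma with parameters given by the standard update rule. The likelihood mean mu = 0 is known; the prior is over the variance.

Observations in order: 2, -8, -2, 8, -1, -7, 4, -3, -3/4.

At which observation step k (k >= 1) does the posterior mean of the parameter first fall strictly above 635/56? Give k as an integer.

k = 6

obs 1: x=2 → posterior Inverse-Gamma(13/2, 7)
obs 2: x=-8 → posterior Inverse-Gamma(7, 39)
obs 3: x=-2 → posterior Inverse-Gamma(15/2, 41)
obs 4: x=8 → posterior Inverse-Gamma(8, 73)
obs 5: x=-1 → posterior Inverse-Gamma(17/2, 147/2)
obs 6: x=-7 → posterior Inverse-Gamma(9, 98)
obs 7: x=4 → posterior Inverse-Gamma(19/2, 106)
obs 8: x=-3 → posterior Inverse-Gamma(10, 221/2)
obs 9: x=-3/4 → posterior Inverse-Gamma(21/2, 3545/32)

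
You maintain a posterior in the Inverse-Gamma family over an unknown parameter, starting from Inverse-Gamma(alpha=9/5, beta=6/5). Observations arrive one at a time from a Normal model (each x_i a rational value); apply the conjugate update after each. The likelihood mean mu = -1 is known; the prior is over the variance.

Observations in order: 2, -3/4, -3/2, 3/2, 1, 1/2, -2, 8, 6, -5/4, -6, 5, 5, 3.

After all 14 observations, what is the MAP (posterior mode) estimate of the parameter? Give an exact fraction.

obs 1: x=2 → posterior Inverse-Gamma(23/10, 57/10)
obs 2: x=-3/4 → posterior Inverse-Gamma(14/5, 917/160)
obs 3: x=-3/2 → posterior Inverse-Gamma(33/10, 937/160)
obs 4: x=3/2 → posterior Inverse-Gamma(19/5, 1437/160)
obs 5: x=1 → posterior Inverse-Gamma(43/10, 1757/160)
obs 6: x=1/2 → posterior Inverse-Gamma(24/5, 1937/160)
obs 7: x=-2 → posterior Inverse-Gamma(53/10, 2017/160)
obs 8: x=8 → posterior Inverse-Gamma(29/5, 8497/160)
obs 9: x=6 → posterior Inverse-Gamma(63/10, 12417/160)
obs 10: x=-5/4 → posterior Inverse-Gamma(34/5, 6211/80)
obs 11: x=-6 → posterior Inverse-Gamma(73/10, 7211/80)
obs 12: x=5 → posterior Inverse-Gamma(39/5, 8651/80)
obs 13: x=5 → posterior Inverse-Gamma(83/10, 10091/80)
obs 14: x=3 → posterior Inverse-Gamma(44/5, 10731/80)

219/16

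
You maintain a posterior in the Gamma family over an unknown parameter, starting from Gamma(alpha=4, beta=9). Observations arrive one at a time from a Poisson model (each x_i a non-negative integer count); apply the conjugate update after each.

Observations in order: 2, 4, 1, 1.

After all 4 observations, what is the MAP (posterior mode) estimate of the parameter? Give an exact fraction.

obs 1: x=2 → posterior Gamma(6, 10)
obs 2: x=4 → posterior Gamma(10, 11)
obs 3: x=1 → posterior Gamma(11, 12)
obs 4: x=1 → posterior Gamma(12, 13)

11/13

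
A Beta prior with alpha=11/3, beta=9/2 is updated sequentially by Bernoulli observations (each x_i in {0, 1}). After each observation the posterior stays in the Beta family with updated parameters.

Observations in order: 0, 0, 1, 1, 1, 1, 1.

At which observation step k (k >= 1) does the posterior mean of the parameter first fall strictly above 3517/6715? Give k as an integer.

obs 1: x=0 → posterior Beta(11/3, 11/2)
obs 2: x=0 → posterior Beta(11/3, 13/2)
obs 3: x=1 → posterior Beta(14/3, 13/2)
obs 4: x=1 → posterior Beta(17/3, 13/2)
obs 5: x=1 → posterior Beta(20/3, 13/2)
obs 6: x=1 → posterior Beta(23/3, 13/2)
obs 7: x=1 → posterior Beta(26/3, 13/2)

k = 6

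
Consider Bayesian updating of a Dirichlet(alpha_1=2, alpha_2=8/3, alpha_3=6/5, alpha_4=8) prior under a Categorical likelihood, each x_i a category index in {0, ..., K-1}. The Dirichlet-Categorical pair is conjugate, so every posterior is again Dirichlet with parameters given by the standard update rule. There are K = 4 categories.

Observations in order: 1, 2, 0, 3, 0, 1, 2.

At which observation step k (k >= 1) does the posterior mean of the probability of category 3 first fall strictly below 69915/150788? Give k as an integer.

obs 1: x=1 → posterior Dirichlet(2, 11/3, 6/5, 8)
obs 2: x=2 → posterior Dirichlet(2, 11/3, 11/5, 8)
obs 3: x=0 → posterior Dirichlet(3, 11/3, 11/5, 8)
obs 4: x=3 → posterior Dirichlet(3, 11/3, 11/5, 9)
obs 5: x=0 → posterior Dirichlet(4, 11/3, 11/5, 9)
obs 6: x=1 → posterior Dirichlet(4, 14/3, 11/5, 9)
obs 7: x=2 → posterior Dirichlet(4, 14/3, 16/5, 9)

k = 6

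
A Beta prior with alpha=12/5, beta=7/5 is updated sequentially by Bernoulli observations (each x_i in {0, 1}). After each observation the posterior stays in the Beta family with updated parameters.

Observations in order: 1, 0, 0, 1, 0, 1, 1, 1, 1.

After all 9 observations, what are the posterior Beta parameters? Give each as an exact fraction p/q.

obs 1: x=1 → posterior Beta(17/5, 7/5)
obs 2: x=0 → posterior Beta(17/5, 12/5)
obs 3: x=0 → posterior Beta(17/5, 17/5)
obs 4: x=1 → posterior Beta(22/5, 17/5)
obs 5: x=0 → posterior Beta(22/5, 22/5)
obs 6: x=1 → posterior Beta(27/5, 22/5)
obs 7: x=1 → posterior Beta(32/5, 22/5)
obs 8: x=1 → posterior Beta(37/5, 22/5)
obs 9: x=1 → posterior Beta(42/5, 22/5)

alpha=42/5, beta=22/5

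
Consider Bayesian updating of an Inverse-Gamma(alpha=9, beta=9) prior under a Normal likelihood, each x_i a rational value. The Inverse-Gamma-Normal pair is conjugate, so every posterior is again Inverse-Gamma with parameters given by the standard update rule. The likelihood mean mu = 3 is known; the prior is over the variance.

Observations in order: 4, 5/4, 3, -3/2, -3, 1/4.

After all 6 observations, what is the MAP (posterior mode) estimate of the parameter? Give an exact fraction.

687/208

obs 1: x=4 → posterior Inverse-Gamma(19/2, 19/2)
obs 2: x=5/4 → posterior Inverse-Gamma(10, 353/32)
obs 3: x=3 → posterior Inverse-Gamma(21/2, 353/32)
obs 4: x=-3/2 → posterior Inverse-Gamma(11, 677/32)
obs 5: x=-3 → posterior Inverse-Gamma(23/2, 1253/32)
obs 6: x=1/4 → posterior Inverse-Gamma(12, 687/16)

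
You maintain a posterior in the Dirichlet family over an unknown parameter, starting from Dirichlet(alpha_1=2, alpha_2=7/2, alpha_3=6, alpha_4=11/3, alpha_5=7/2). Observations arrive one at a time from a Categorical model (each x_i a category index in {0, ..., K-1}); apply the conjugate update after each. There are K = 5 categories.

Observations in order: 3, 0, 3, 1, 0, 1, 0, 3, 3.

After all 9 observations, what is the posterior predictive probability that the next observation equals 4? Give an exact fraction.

obs 1: x=3 → posterior Dirichlet(2, 7/2, 6, 14/3, 7/2)
obs 2: x=0 → posterior Dirichlet(3, 7/2, 6, 14/3, 7/2)
obs 3: x=3 → posterior Dirichlet(3, 7/2, 6, 17/3, 7/2)
obs 4: x=1 → posterior Dirichlet(3, 9/2, 6, 17/3, 7/2)
obs 5: x=0 → posterior Dirichlet(4, 9/2, 6, 17/3, 7/2)
obs 6: x=1 → posterior Dirichlet(4, 11/2, 6, 17/3, 7/2)
obs 7: x=0 → posterior Dirichlet(5, 11/2, 6, 17/3, 7/2)
obs 8: x=3 → posterior Dirichlet(5, 11/2, 6, 20/3, 7/2)
obs 9: x=3 → posterior Dirichlet(5, 11/2, 6, 23/3, 7/2)

21/166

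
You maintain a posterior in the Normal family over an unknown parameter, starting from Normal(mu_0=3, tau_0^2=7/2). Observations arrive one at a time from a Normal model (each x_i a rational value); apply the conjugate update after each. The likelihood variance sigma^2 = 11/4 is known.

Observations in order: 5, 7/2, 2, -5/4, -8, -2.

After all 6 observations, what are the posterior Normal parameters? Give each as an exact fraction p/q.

obs 1: x=5 → posterior Normal(103/25, 77/50)
obs 2: x=7/2 → posterior Normal(152/39, 77/78)
obs 3: x=2 → posterior Normal(180/53, 77/106)
obs 4: x=-5/4 → posterior Normal(325/134, 77/134)
obs 5: x=-8 → posterior Normal(101/162, 77/162)
obs 6: x=-2 → posterior Normal(9/38, 77/190)

mu_0=9/38, tau_0^2=77/190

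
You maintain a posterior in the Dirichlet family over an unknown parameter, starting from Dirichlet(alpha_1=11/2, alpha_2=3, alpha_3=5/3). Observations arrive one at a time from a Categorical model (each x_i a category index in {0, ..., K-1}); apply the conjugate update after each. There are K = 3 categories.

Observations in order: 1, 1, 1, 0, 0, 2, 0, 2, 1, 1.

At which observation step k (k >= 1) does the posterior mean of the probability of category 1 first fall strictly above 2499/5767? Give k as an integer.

obs 1: x=1 → posterior Dirichlet(11/2, 4, 5/3)
obs 2: x=1 → posterior Dirichlet(11/2, 5, 5/3)
obs 3: x=1 → posterior Dirichlet(11/2, 6, 5/3)
obs 4: x=0 → posterior Dirichlet(13/2, 6, 5/3)
obs 5: x=0 → posterior Dirichlet(15/2, 6, 5/3)
obs 6: x=2 → posterior Dirichlet(15/2, 6, 8/3)
obs 7: x=0 → posterior Dirichlet(17/2, 6, 8/3)
obs 8: x=2 → posterior Dirichlet(17/2, 6, 11/3)
obs 9: x=1 → posterior Dirichlet(17/2, 7, 11/3)
obs 10: x=1 → posterior Dirichlet(17/2, 8, 11/3)

k = 3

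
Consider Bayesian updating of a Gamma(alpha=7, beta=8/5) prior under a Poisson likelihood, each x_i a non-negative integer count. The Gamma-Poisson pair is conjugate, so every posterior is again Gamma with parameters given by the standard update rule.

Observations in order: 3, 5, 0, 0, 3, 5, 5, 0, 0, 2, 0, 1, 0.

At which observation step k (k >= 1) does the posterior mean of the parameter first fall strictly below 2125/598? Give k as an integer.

k = 3

obs 1: x=3 → posterior Gamma(10, 13/5)
obs 2: x=5 → posterior Gamma(15, 18/5)
obs 3: x=0 → posterior Gamma(15, 23/5)
obs 4: x=0 → posterior Gamma(15, 28/5)
obs 5: x=3 → posterior Gamma(18, 33/5)
obs 6: x=5 → posterior Gamma(23, 38/5)
obs 7: x=5 → posterior Gamma(28, 43/5)
obs 8: x=0 → posterior Gamma(28, 48/5)
obs 9: x=0 → posterior Gamma(28, 53/5)
obs 10: x=2 → posterior Gamma(30, 58/5)
obs 11: x=0 → posterior Gamma(30, 63/5)
obs 12: x=1 → posterior Gamma(31, 68/5)
obs 13: x=0 → posterior Gamma(31, 73/5)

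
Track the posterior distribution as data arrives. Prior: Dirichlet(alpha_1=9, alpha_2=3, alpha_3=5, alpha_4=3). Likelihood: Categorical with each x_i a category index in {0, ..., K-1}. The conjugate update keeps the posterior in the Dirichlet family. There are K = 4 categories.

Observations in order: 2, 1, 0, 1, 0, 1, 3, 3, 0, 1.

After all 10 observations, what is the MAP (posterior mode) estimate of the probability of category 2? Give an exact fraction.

obs 1: x=2 → posterior Dirichlet(9, 3, 6, 3)
obs 2: x=1 → posterior Dirichlet(9, 4, 6, 3)
obs 3: x=0 → posterior Dirichlet(10, 4, 6, 3)
obs 4: x=1 → posterior Dirichlet(10, 5, 6, 3)
obs 5: x=0 → posterior Dirichlet(11, 5, 6, 3)
obs 6: x=1 → posterior Dirichlet(11, 6, 6, 3)
obs 7: x=3 → posterior Dirichlet(11, 6, 6, 4)
obs 8: x=3 → posterior Dirichlet(11, 6, 6, 5)
obs 9: x=0 → posterior Dirichlet(12, 6, 6, 5)
obs 10: x=1 → posterior Dirichlet(12, 7, 6, 5)

5/26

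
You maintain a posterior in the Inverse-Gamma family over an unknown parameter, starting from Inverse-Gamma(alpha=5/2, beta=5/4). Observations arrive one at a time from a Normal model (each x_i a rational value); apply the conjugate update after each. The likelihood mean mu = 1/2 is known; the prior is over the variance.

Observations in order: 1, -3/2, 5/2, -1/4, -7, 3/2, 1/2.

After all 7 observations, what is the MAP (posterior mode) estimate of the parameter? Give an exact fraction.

1097/224

obs 1: x=1 → posterior Inverse-Gamma(3, 11/8)
obs 2: x=-3/2 → posterior Inverse-Gamma(7/2, 27/8)
obs 3: x=5/2 → posterior Inverse-Gamma(4, 43/8)
obs 4: x=-1/4 → posterior Inverse-Gamma(9/2, 181/32)
obs 5: x=-7 → posterior Inverse-Gamma(5, 1081/32)
obs 6: x=3/2 → posterior Inverse-Gamma(11/2, 1097/32)
obs 7: x=1/2 → posterior Inverse-Gamma(6, 1097/32)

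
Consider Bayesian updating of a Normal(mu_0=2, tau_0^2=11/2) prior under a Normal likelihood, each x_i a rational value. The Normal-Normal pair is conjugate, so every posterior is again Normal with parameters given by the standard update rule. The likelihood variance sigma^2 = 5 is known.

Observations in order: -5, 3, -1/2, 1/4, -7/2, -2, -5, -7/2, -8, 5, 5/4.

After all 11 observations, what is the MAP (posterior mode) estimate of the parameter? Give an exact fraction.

-178/131

obs 1: x=-5 → posterior Normal(-5/3, 55/21)
obs 2: x=3 → posterior Normal(-1/16, 55/32)
obs 3: x=-1/2 → posterior Normal(-15/86, 55/43)
obs 4: x=1/4 → posterior Normal(-19/216, 55/54)
obs 5: x=-7/2 → posterior Normal(-173/260, 11/13)
obs 6: x=-2 → posterior Normal(-261/304, 55/76)
obs 7: x=-5 → posterior Normal(-481/348, 55/87)
obs 8: x=-7/2 → posterior Normal(-635/392, 55/98)
obs 9: x=-8 → posterior Normal(-987/436, 55/109)
obs 10: x=5 → posterior Normal(-767/480, 11/24)
obs 11: x=5/4 → posterior Normal(-178/131, 55/131)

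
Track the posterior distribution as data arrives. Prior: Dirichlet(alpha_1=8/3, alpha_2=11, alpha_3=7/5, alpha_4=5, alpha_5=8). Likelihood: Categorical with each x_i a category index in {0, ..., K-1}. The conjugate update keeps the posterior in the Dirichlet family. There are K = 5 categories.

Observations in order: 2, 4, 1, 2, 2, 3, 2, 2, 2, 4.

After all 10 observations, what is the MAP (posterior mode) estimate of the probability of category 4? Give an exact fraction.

obs 1: x=2 → posterior Dirichlet(8/3, 11, 12/5, 5, 8)
obs 2: x=4 → posterior Dirichlet(8/3, 11, 12/5, 5, 9)
obs 3: x=1 → posterior Dirichlet(8/3, 12, 12/5, 5, 9)
obs 4: x=2 → posterior Dirichlet(8/3, 12, 17/5, 5, 9)
obs 5: x=2 → posterior Dirichlet(8/3, 12, 22/5, 5, 9)
obs 6: x=3 → posterior Dirichlet(8/3, 12, 22/5, 6, 9)
obs 7: x=2 → posterior Dirichlet(8/3, 12, 27/5, 6, 9)
obs 8: x=2 → posterior Dirichlet(8/3, 12, 32/5, 6, 9)
obs 9: x=2 → posterior Dirichlet(8/3, 12, 37/5, 6, 9)
obs 10: x=4 → posterior Dirichlet(8/3, 12, 37/5, 6, 10)

135/496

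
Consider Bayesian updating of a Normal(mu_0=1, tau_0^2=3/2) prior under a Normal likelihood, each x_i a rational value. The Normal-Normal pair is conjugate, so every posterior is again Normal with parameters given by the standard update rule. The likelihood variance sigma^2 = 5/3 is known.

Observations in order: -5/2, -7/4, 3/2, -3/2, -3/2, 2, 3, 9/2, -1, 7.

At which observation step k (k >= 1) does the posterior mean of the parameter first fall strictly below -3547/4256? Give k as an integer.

obs 1: x=-5/2 → posterior Normal(-25/38, 15/19)
obs 2: x=-7/4 → posterior Normal(-113/112, 15/28)
obs 3: x=3/2 → posterior Normal(-59/148, 15/37)
obs 4: x=-3/2 → posterior Normal(-113/184, 15/46)
obs 5: x=-3/2 → posterior Normal(-167/220, 3/11)
obs 6: x=2 → posterior Normal(-95/256, 15/64)
obs 7: x=3 → posterior Normal(13/292, 15/73)
obs 8: x=9/2 → posterior Normal(175/328, 15/82)
obs 9: x=-1 → posterior Normal(139/364, 15/91)
obs 10: x=7 → posterior Normal(391/400, 3/20)

k = 2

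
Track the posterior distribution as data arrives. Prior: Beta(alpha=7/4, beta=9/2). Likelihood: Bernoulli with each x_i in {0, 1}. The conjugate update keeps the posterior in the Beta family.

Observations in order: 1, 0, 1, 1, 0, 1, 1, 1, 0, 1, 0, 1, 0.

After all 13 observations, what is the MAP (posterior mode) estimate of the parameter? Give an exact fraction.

obs 1: x=1 → posterior Beta(11/4, 9/2)
obs 2: x=0 → posterior Beta(11/4, 11/2)
obs 3: x=1 → posterior Beta(15/4, 11/2)
obs 4: x=1 → posterior Beta(19/4, 11/2)
obs 5: x=0 → posterior Beta(19/4, 13/2)
obs 6: x=1 → posterior Beta(23/4, 13/2)
obs 7: x=1 → posterior Beta(27/4, 13/2)
obs 8: x=1 → posterior Beta(31/4, 13/2)
obs 9: x=0 → posterior Beta(31/4, 15/2)
obs 10: x=1 → posterior Beta(35/4, 15/2)
obs 11: x=0 → posterior Beta(35/4, 17/2)
obs 12: x=1 → posterior Beta(39/4, 17/2)
obs 13: x=0 → posterior Beta(39/4, 19/2)

35/69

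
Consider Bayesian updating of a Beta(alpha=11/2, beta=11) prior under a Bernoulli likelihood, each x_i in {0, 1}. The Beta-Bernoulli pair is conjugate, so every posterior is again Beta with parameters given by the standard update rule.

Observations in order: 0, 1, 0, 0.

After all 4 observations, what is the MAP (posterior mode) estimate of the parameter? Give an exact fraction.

obs 1: x=0 → posterior Beta(11/2, 12)
obs 2: x=1 → posterior Beta(13/2, 12)
obs 3: x=0 → posterior Beta(13/2, 13)
obs 4: x=0 → posterior Beta(13/2, 14)

11/37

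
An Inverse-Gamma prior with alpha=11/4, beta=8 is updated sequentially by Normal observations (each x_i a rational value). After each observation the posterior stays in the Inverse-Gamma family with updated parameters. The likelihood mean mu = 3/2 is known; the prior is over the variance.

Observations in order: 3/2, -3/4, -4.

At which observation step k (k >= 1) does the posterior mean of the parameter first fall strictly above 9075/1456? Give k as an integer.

obs 1: x=3/2 → posterior Inverse-Gamma(13/4, 8)
obs 2: x=-3/4 → posterior Inverse-Gamma(15/4, 337/32)
obs 3: x=-4 → posterior Inverse-Gamma(17/4, 821/32)

k = 3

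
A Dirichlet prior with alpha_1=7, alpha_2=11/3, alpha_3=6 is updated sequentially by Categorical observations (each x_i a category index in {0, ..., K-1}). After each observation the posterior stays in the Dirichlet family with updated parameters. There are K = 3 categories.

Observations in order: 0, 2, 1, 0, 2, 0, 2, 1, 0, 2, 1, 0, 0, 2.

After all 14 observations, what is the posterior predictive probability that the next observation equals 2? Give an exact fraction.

obs 1: x=0 → posterior Dirichlet(8, 11/3, 6)
obs 2: x=2 → posterior Dirichlet(8, 11/3, 7)
obs 3: x=1 → posterior Dirichlet(8, 14/3, 7)
obs 4: x=0 → posterior Dirichlet(9, 14/3, 7)
obs 5: x=2 → posterior Dirichlet(9, 14/3, 8)
obs 6: x=0 → posterior Dirichlet(10, 14/3, 8)
obs 7: x=2 → posterior Dirichlet(10, 14/3, 9)
obs 8: x=1 → posterior Dirichlet(10, 17/3, 9)
obs 9: x=0 → posterior Dirichlet(11, 17/3, 9)
obs 10: x=2 → posterior Dirichlet(11, 17/3, 10)
obs 11: x=1 → posterior Dirichlet(11, 20/3, 10)
obs 12: x=0 → posterior Dirichlet(12, 20/3, 10)
obs 13: x=0 → posterior Dirichlet(13, 20/3, 10)
obs 14: x=2 → posterior Dirichlet(13, 20/3, 11)

33/92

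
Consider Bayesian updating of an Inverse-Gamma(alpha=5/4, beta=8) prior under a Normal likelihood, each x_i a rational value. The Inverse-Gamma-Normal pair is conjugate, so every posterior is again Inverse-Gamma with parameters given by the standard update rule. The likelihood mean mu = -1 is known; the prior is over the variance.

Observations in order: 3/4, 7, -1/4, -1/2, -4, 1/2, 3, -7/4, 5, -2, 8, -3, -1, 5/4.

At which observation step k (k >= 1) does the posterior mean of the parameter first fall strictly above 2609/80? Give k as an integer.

k = 2

obs 1: x=3/4 → posterior Inverse-Gamma(7/4, 305/32)
obs 2: x=7 → posterior Inverse-Gamma(9/4, 1329/32)
obs 3: x=-1/4 → posterior Inverse-Gamma(11/4, 669/16)
obs 4: x=-1/2 → posterior Inverse-Gamma(13/4, 671/16)
obs 5: x=-4 → posterior Inverse-Gamma(15/4, 743/16)
obs 6: x=1/2 → posterior Inverse-Gamma(17/4, 761/16)
obs 7: x=3 → posterior Inverse-Gamma(19/4, 889/16)
obs 8: x=-7/4 → posterior Inverse-Gamma(21/4, 1787/32)
obs 9: x=5 → posterior Inverse-Gamma(23/4, 2363/32)
obs 10: x=-2 → posterior Inverse-Gamma(25/4, 2379/32)
obs 11: x=8 → posterior Inverse-Gamma(27/4, 3675/32)
obs 12: x=-3 → posterior Inverse-Gamma(29/4, 3739/32)
obs 13: x=-1 → posterior Inverse-Gamma(31/4, 3739/32)
obs 14: x=5/4 → posterior Inverse-Gamma(33/4, 955/8)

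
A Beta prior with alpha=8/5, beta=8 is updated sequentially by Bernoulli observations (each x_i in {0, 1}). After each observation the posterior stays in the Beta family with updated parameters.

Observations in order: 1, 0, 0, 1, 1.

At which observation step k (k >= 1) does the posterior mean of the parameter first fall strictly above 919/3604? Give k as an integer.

obs 1: x=1 → posterior Beta(13/5, 8)
obs 2: x=0 → posterior Beta(13/5, 9)
obs 3: x=0 → posterior Beta(13/5, 10)
obs 4: x=1 → posterior Beta(18/5, 10)
obs 5: x=1 → posterior Beta(23/5, 10)

k = 4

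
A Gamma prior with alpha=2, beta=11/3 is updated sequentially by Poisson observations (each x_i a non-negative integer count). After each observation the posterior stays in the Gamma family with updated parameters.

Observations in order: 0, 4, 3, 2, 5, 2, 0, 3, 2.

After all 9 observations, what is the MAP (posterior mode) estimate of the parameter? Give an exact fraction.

obs 1: x=0 → posterior Gamma(2, 14/3)
obs 2: x=4 → posterior Gamma(6, 17/3)
obs 3: x=3 → posterior Gamma(9, 20/3)
obs 4: x=2 → posterior Gamma(11, 23/3)
obs 5: x=5 → posterior Gamma(16, 26/3)
obs 6: x=2 → posterior Gamma(18, 29/3)
obs 7: x=0 → posterior Gamma(18, 32/3)
obs 8: x=3 → posterior Gamma(21, 35/3)
obs 9: x=2 → posterior Gamma(23, 38/3)

33/19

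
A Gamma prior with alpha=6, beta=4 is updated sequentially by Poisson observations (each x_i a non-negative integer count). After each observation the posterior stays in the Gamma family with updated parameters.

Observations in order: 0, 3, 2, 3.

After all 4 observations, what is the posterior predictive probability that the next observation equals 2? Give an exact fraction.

153931627888640/617673396283947

obs 1: x=0 → posterior Gamma(6, 5)
obs 2: x=3 → posterior Gamma(9, 6)
obs 3: x=2 → posterior Gamma(11, 7)
obs 4: x=3 → posterior Gamma(14, 8)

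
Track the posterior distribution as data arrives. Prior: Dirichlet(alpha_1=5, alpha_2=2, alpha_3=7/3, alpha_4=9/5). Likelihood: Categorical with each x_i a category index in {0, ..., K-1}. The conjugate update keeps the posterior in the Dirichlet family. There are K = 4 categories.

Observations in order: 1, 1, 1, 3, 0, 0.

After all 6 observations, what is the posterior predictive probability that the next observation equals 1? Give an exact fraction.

obs 1: x=1 → posterior Dirichlet(5, 3, 7/3, 9/5)
obs 2: x=1 → posterior Dirichlet(5, 4, 7/3, 9/5)
obs 3: x=1 → posterior Dirichlet(5, 5, 7/3, 9/5)
obs 4: x=3 → posterior Dirichlet(5, 5, 7/3, 14/5)
obs 5: x=0 → posterior Dirichlet(6, 5, 7/3, 14/5)
obs 6: x=0 → posterior Dirichlet(7, 5, 7/3, 14/5)

75/257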